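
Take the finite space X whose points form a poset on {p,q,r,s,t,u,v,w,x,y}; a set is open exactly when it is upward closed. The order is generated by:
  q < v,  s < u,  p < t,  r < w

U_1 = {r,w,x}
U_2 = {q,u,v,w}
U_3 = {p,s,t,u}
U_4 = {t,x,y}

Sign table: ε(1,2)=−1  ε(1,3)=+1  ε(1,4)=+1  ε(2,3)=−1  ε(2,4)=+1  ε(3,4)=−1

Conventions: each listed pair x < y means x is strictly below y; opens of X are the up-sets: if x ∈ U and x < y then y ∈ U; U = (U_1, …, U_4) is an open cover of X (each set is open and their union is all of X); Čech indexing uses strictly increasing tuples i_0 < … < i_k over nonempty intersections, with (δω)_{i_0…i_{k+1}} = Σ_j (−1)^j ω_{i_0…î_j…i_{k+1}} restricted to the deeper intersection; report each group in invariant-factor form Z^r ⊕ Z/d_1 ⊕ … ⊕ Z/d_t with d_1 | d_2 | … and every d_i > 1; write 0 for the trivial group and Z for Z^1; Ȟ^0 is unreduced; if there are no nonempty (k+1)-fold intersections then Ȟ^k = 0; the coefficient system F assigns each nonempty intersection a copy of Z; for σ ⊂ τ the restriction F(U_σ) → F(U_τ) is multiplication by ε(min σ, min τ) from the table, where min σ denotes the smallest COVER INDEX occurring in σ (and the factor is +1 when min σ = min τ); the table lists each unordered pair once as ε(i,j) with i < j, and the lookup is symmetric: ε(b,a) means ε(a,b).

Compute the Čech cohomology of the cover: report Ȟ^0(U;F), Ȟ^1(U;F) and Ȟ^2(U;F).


cover nerve:
  U12={w} U14={x} U23={u} U34={t}
C dims 4,4; δ0: rk 4, SNF 1^3·2
Ȟ^0: (4−4)−0=0 ⇒ 0
Ȟ^1: (4−0)−4=0 plus torsion [2] ⇒ Z/2
Ȟ^2: (0−0)−0=0 ⇒ 0

Ȟ^0 ≅ 0; Ȟ^1 ≅ Z/2; Ȟ^2 ≅ 0


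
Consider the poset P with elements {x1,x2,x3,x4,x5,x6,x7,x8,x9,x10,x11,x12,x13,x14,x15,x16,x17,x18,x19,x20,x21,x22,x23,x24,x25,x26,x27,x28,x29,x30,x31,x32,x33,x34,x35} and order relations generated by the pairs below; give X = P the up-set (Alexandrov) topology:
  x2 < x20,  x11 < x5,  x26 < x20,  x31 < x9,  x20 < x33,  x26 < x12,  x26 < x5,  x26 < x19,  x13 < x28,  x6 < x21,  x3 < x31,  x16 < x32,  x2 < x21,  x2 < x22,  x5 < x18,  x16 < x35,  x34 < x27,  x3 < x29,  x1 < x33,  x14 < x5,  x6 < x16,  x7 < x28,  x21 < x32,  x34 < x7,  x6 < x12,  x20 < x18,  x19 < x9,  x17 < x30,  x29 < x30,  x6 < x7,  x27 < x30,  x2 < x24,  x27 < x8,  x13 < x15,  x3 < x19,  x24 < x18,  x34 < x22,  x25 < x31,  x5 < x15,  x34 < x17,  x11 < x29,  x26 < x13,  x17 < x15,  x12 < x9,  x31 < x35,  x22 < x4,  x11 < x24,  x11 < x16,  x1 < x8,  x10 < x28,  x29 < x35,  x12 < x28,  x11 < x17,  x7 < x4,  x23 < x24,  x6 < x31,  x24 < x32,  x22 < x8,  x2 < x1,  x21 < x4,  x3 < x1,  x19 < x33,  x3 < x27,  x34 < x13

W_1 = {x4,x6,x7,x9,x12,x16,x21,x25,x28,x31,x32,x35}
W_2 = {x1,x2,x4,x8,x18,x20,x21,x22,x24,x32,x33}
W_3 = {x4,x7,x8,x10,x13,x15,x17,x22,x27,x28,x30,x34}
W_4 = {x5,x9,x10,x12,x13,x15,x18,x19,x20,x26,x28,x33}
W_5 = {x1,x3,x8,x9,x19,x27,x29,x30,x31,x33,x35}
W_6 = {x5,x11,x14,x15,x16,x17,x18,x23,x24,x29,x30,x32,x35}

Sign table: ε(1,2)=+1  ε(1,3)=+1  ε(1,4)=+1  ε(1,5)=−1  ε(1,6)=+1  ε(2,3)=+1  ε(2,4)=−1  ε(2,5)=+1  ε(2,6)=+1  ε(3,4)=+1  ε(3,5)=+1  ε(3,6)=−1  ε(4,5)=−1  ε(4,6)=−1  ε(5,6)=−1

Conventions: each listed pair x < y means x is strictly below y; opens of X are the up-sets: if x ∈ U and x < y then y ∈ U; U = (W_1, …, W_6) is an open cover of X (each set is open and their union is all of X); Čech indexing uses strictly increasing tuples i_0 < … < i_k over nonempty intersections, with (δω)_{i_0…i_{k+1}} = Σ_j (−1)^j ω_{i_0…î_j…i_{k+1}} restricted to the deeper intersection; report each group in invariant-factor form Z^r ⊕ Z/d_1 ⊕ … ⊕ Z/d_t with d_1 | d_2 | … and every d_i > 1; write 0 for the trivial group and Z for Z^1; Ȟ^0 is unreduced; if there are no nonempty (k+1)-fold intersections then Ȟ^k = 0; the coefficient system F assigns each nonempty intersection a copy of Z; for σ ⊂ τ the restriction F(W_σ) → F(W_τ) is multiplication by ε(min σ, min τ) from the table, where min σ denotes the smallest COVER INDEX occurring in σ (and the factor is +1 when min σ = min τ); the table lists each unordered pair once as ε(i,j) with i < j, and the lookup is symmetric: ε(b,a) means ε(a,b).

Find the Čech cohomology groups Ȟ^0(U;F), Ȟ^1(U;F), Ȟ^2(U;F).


nerve of the cover:
  W12={x4,x21,x32} W13={x4,x7,x28} W14={x9,x12,x28} W15={x9,x31,x35} W16={x16,x32,x35} W23={x4,x8,x22} W24={x18,x20,x33} W25={x1,x8,x33} W26={x18,x24,x32} W34={x10,x13,x15,x28} W35={x8,x27,x30} W36={x15,x17,x30} W45={x9,x19,x33} W46={x5,x15,x18} W56={x29,x30,x35}
  W123={x4} W126={x32} W134={x28} W145={x9} W156={x35} W235={x8} W245={x33} W246={x18} W346={x15} W356={x30}
C dims 6,15,10; δ0: rk 6, SNF 1^5·2; δ1: rk 9, SNF 1^9
Ȟ^0 = (6 − 6) − 0 = 0, so Ȟ^0 ≅ 0
Ȟ^1 = (15 − 9) − 6 = 0 plus torsion [2], so Ȟ^1 ≅ Z/2
Ȟ^2 = (10 − 0) − 9 = 1, so Ȟ^2 ≅ Z

Ȟ^0(U;F) ≅ 0,  Ȟ^1(U;F) ≅ Z/2,  Ȟ^2(U;F) ≅ Z


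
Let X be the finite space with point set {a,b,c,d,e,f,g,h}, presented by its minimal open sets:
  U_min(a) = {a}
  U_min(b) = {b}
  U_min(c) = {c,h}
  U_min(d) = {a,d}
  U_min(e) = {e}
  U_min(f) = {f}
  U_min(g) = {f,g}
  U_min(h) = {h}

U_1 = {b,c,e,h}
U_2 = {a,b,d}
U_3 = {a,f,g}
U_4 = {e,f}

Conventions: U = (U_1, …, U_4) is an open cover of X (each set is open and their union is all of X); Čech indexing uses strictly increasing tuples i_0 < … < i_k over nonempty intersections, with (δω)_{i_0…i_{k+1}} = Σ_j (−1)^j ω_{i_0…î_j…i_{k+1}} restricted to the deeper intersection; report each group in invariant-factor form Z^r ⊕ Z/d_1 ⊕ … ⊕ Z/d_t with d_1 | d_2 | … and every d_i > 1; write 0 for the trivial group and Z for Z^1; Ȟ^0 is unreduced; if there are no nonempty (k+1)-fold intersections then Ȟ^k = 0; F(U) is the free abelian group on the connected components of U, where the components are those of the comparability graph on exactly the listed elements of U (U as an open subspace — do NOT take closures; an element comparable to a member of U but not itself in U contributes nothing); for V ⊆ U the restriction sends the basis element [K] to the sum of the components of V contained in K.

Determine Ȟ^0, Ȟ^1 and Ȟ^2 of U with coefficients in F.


nonempty intersections:
  U12={b} U14={e} U23={a} U34={f}
components per intersection:
  U1: {b} {c,h} {e}
  U2: {a,d} {b}
  U3: {a} {f,g}
  U4: {e} {f}
  U12: {b}
  U14: {e}
  U23: {a}
  U34: {f}
C dims 9,4; δ0: rk 4, SNF 1^4
Ȟ^0: (9−4)−0=5 ⇒ Z^5
Ȟ^1: (4−0)−4=0 ⇒ 0
Ȟ^2: (0−0)−0=0 ⇒ 0

Ȟ^0 = Z^5,  Ȟ^1 = 0,  Ȟ^2 = 0


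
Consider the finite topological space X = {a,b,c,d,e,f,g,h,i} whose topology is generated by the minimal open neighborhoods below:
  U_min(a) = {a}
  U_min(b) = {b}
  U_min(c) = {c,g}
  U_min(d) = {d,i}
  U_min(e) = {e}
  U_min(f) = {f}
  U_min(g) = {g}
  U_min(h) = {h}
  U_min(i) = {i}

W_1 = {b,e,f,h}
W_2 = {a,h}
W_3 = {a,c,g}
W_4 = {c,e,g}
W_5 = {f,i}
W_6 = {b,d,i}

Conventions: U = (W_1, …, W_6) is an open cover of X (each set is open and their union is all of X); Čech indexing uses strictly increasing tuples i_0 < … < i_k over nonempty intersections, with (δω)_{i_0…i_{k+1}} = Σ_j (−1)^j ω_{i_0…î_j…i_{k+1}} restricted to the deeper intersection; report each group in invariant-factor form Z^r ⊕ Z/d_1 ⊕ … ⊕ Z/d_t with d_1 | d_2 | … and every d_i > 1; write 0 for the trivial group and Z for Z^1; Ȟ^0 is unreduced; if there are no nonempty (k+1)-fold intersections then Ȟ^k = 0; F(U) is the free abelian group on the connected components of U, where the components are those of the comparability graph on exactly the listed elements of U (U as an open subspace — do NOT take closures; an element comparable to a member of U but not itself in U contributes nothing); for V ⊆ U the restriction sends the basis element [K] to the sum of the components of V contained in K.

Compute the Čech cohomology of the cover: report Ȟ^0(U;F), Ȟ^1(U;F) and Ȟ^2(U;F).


Ȟ^0 ≅ Z^7,  Ȟ^1 ≅ 0,  Ȟ^2 ≅ 0

nerve of the cover:
  W12={h} W14={e} W15={f} W16={b} W23={a} W34={c,g} W56={i}
components per intersection:
  W1: {b} {e} {f} {h}
  W2: {a} {h}
  W3: {a} {c,g}
  W4: {c,g} {e}
  W5: {f} {i}
  W6: {b} {d,i}
  W12: {h}
  W14: {e}
  W15: {f}
  W16: {b}
  W23: {a}
  W34: {c,g}
  W56: {i}
C dims 14,7; δ0: rk 7, SNF 1^7
Ȟ^0 = (14 − 7) − 0 = 7, so Ȟ^0 ≅ Z^7
Ȟ^1 = (7 − 0) − 7 = 0, so Ȟ^1 ≅ 0
Ȟ^2 = (0 − 0) − 0 = 0, so Ȟ^2 ≅ 0


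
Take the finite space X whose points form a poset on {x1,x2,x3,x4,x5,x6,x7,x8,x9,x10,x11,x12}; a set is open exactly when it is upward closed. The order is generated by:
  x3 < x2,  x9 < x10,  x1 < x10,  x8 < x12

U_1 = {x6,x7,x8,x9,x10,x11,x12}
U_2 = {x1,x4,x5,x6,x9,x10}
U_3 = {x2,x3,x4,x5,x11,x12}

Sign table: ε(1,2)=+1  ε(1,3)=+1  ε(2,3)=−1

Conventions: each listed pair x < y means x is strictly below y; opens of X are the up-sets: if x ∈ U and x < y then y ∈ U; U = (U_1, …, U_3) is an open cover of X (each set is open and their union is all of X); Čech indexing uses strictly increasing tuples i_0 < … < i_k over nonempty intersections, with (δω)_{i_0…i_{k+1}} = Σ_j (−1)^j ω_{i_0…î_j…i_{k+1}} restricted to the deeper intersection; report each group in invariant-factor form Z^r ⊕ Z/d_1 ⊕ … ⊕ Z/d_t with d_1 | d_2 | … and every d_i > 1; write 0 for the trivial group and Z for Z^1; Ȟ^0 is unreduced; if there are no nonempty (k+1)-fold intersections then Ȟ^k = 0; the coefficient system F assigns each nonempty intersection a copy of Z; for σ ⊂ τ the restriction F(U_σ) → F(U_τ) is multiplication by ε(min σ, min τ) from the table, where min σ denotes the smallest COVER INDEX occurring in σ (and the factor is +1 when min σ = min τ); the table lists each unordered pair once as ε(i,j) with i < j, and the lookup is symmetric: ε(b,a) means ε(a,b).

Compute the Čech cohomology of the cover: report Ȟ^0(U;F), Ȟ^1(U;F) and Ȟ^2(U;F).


Ȟ^0(U;F) ≅ 0, Ȟ^1(U;F) ≅ Z/2 and Ȟ^2(U;F) ≅ 0

nonempty intersections:
  U12={x6,x9,x10} U13={x11,x12} U23={x4,x5}
C dims 3,3; δ0: rk 3, SNF 1^2·2
Ȟ^0: (3−3)−0=0 ⇒ 0
Ȟ^1: (3−0)−3=0 plus torsion [2] ⇒ Z/2
Ȟ^2: (0−0)−0=0 ⇒ 0


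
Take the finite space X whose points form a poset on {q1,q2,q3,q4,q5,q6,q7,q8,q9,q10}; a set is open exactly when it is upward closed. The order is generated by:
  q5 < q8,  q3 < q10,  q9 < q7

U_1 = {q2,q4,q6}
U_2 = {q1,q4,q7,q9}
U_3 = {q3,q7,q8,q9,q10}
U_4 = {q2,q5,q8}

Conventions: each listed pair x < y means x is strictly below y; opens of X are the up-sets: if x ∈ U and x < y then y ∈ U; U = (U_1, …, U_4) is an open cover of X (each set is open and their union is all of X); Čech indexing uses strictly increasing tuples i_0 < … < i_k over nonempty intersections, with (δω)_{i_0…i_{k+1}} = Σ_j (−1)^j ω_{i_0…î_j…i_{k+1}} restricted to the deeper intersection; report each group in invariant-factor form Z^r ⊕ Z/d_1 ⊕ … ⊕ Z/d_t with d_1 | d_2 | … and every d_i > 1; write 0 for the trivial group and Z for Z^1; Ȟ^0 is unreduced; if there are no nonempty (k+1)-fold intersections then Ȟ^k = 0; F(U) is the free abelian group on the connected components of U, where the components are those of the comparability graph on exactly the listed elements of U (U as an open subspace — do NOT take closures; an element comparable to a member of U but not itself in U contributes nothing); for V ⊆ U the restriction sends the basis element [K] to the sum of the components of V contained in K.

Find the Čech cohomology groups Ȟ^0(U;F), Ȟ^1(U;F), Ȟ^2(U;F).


Ȟ^0 ≅ Z^7,  Ȟ^1 ≅ 0,  Ȟ^2 ≅ 0

nonempty intersections:
  U12={q4} U14={q2} U23={q7,q9} U34={q8}
components per intersection:
  U1: {q2} {q4} {q6}
  U2: {q1} {q4} {q7,q9}
  U3: {q3,q10} {q7,q9} {q8}
  U4: {q2} {q5,q8}
  U12: {q4}
  U14: {q2}
  U23: {q7,q9}
  U34: {q8}
C dims 11,4; δ0: rk 4, SNF 1^4
Ȟ^0: (11−4)−0=7 ⇒ Z^7
Ȟ^1: (4−0)−4=0 ⇒ 0
Ȟ^2: (0−0)−0=0 ⇒ 0


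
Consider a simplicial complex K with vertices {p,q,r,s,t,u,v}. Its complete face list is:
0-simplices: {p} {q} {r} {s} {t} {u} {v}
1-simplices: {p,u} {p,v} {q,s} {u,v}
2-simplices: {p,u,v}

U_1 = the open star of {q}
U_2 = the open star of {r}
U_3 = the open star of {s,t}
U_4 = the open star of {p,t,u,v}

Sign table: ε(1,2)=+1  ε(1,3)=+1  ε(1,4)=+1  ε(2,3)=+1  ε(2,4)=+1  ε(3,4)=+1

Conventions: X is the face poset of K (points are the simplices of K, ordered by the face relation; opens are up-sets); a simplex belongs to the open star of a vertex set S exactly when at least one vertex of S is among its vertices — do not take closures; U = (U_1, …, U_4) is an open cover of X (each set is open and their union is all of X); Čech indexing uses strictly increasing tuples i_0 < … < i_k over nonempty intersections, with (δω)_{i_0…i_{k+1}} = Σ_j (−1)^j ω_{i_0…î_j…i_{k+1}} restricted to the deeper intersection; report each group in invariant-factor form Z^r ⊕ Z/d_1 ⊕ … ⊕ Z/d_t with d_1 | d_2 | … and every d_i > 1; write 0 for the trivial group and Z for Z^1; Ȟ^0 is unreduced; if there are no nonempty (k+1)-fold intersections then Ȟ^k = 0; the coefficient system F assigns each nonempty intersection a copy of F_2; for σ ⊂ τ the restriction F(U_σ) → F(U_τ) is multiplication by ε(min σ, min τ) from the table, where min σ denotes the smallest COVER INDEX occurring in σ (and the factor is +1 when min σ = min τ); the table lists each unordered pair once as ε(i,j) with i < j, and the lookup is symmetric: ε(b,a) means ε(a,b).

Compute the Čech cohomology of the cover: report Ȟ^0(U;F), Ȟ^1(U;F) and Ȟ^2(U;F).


nonempty overlaps:
  U1={{q},{q,s}} U2={{r}} U3={{s},{t},{q,s}} U4={{p},{t},{u},{v},{p,u},{p,v},{u,v},{p,u,v}}
  U13={{q,s}} U34={{t}}
C dims 4,2; δ0: rk_F2 2
degree 0: 4−2−0 = 2 → Ȟ^0 ≅ Z/2 ⊕ Z/2
degree 1: 2−0−2 = 0 → Ȟ^1 ≅ 0
degree 2: 0−0−0 = 0 → Ȟ^2 ≅ 0

Ȟ^0 ≅ Z/2 ⊕ Z/2; Ȟ^1 ≅ 0; Ȟ^2 ≅ 0


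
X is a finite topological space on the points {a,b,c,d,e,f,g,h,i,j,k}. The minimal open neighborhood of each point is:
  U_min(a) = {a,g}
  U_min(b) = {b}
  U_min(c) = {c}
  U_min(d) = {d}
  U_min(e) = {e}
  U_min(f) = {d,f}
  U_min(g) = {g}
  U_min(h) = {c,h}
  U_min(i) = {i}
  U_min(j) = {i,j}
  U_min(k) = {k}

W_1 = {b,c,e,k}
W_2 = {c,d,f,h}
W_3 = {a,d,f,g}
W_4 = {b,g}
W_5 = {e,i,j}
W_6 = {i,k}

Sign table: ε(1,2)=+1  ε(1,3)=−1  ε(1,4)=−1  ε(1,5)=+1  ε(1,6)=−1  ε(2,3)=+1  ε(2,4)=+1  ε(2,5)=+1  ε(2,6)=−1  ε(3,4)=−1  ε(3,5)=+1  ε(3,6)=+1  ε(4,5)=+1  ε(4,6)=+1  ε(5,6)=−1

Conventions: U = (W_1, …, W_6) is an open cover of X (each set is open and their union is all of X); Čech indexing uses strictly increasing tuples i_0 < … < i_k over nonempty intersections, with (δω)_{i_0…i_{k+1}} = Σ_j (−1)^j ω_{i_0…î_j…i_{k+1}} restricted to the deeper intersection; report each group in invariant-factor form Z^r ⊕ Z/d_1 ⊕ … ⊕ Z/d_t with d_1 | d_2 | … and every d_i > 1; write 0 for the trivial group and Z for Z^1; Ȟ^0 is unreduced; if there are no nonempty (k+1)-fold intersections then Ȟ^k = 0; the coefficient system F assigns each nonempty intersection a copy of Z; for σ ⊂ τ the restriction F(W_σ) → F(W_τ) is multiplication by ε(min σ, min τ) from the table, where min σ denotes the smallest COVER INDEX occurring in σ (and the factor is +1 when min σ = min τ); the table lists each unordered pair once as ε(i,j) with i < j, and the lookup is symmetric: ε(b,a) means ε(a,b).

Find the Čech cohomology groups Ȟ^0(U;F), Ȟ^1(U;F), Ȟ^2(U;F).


nonempty overlaps:
  W12={c} W14={b} W15={e} W16={k} W23={d,f} W34={g} W56={i}
C dims 6,7; δ0: rk 5, SNF 1^5
degree 0: 6−5−0 = 1 → Ȟ^0 ≅ Z
degree 1: 7−0−5 = 2 → Ȟ^1 ≅ Z^2
degree 2: 0−0−0 = 0 → Ȟ^2 ≅ 0

Ȟ^0 = Z, Ȟ^1 = Z^2 and Ȟ^2 = 0


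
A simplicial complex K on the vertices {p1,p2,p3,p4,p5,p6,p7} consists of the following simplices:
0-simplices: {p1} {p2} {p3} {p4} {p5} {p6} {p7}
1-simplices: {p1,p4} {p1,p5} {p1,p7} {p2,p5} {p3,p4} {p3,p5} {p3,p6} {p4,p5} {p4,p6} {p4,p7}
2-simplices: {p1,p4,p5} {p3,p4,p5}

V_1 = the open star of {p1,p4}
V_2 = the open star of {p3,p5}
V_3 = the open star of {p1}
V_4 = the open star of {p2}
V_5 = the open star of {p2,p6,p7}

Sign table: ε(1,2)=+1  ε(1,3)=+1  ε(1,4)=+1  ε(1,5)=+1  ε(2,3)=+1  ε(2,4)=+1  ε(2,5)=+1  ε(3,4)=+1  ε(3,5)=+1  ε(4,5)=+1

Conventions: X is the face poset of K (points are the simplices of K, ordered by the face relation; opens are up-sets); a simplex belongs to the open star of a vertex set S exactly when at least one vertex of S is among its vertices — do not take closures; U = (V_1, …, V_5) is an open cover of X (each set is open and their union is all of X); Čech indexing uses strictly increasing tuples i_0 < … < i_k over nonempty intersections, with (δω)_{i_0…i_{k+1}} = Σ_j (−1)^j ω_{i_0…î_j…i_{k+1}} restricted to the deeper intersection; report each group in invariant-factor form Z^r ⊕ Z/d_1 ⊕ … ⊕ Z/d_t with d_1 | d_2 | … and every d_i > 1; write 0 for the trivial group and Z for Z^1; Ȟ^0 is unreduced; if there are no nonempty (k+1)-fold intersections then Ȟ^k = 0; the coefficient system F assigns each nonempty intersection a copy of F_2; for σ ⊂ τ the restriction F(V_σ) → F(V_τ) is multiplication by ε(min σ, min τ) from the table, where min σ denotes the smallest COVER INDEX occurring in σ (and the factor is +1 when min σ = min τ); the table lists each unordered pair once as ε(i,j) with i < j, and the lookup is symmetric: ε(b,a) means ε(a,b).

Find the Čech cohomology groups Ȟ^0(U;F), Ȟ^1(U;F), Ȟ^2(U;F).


Ȟ^0 ≅ Z/2, Ȟ^1 ≅ Z/2 and Ȟ^2 ≅ 0

nerve simplices:
  V1={{p1},{p4},{p1,p4},{p1,p5},{p1,p7},{p3,p4},{p4,p5},{p4,p6},{p4,p7},{p1,p4,p5},{p3,p4,p5}} V2={{p3},{p5},{p1,p5},{p2,p5},{p3,p4},{p3,p5},{p3,p6},{p4,p5},{p1,p4,p5},{p3,p4,p5}} V3={{p1},{p1,p4},{p1,p5},{p1,p7},{p1,p4,p5}} V4={{p2},{p2,p5}} V5={{p2},{p6},{p7},{p1,p7},{p2,p5},{p3,p6},{p4,p6},{p4,p7}}
  V12={{p1,p5},{p3,p4},{p4,p5},{p1,p4,p5},{p3,p4,p5}} V13={{p1},{p1,p4},{p1,p5},{p1,p7},{p1,p4,p5}} V15={{p1,p7},{p4,p6},{p4,p7}} V23={{p1,p5},{p1,p4,p5}} V24={{p2,p5}} V25={{p2,p5},{p3,p6}} V35={{p1,p7}} V45={{p2},{p2,p5}}
  V123={{p1,p5},{p1,p4,p5}} V135={{p1,p7}} V245={{p2,p5}}
C dims 5,8,3; δ0: rk_F2 4; δ1: rk_F2 3
degree 0: 5−4−0 = 1 → Ȟ^0 ≅ Z/2
degree 1: 8−3−4 = 1 → Ȟ^1 ≅ Z/2
degree 2: 3−0−3 = 0 → Ȟ^2 ≅ 0


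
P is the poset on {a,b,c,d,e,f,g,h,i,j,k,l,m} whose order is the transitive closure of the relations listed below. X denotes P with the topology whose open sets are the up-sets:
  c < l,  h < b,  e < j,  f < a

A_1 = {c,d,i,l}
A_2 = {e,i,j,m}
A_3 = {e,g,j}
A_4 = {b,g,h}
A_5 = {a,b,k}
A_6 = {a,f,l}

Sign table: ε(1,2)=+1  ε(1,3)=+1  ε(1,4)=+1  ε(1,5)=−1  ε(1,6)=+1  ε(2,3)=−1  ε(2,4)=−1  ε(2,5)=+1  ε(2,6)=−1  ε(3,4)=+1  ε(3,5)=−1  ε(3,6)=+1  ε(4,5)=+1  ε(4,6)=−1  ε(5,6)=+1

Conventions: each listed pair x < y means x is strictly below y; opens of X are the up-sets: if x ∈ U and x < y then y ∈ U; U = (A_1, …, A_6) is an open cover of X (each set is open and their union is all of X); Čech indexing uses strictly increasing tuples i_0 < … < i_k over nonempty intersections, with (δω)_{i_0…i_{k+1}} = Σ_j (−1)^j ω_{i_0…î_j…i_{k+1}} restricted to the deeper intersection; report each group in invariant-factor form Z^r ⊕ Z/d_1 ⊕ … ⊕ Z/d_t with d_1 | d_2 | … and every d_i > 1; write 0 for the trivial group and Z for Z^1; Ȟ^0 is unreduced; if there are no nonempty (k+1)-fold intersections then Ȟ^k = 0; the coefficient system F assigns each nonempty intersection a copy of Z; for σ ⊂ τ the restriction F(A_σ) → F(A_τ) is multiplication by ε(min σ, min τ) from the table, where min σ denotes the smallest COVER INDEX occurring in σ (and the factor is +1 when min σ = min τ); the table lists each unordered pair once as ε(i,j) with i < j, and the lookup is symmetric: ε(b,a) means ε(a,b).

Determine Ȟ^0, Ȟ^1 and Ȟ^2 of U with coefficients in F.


Ȟ^0 ≅ 0, Ȟ^1 ≅ Z/2 and Ȟ^2 ≅ 0

nonempty overlaps:
  A12={i} A16={l} A23={e,j} A34={g} A45={b} A56={a}
C dims 6,6; δ0: rk 6, SNF 1^5·2
degree 0: 6−6−0 = 0 → Ȟ^0 ≅ 0
degree 1: 6−0−6 = 0 plus torsion [2] → Ȟ^1 ≅ Z/2
degree 2: 0−0−0 = 0 → Ȟ^2 ≅ 0


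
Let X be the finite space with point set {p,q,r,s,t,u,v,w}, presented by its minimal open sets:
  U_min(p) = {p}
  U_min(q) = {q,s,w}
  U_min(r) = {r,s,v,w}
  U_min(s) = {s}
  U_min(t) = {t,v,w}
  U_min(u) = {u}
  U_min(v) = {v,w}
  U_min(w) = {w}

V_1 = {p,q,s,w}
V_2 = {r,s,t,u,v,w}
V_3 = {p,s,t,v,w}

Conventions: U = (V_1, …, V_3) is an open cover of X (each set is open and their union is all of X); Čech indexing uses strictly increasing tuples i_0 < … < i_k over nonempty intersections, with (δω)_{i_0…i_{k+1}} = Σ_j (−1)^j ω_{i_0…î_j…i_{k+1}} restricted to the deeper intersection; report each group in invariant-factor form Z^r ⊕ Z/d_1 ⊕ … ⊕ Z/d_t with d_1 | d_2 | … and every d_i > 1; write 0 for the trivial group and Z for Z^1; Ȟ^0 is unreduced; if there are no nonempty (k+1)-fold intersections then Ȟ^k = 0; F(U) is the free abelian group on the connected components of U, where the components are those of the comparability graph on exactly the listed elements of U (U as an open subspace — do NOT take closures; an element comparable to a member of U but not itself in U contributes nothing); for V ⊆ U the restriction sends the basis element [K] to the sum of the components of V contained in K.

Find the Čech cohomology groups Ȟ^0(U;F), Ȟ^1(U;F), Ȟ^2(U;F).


Ȟ^0(U;F) ≅ Z^3,  Ȟ^1(U;F) ≅ Z,  Ȟ^2(U;F) ≅ 0

nonempty intersections:
  V12={s,w} V13={p,s,w} V23={s,t,v,w}
  V123={s,w}
components per intersection:
  V1: {p} {q,s,w}
  V2: {r,s,t,v,w} {u}
  V3: {p} {s} {t,v,w}
  V12: {s} {w}
  V13: {p} {s} {w}
  V23: {s} {t,v,w}
  V123: {s} {w}
C dims 7,7,2; δ0: rk 4, SNF 1^4; δ1: rk 2, SNF 1^2
Ȟ^0: (7−4)−0=3 ⇒ Z^3
Ȟ^1: (7−2)−4=1 ⇒ Z
Ȟ^2: (2−0)−2=0 ⇒ 0


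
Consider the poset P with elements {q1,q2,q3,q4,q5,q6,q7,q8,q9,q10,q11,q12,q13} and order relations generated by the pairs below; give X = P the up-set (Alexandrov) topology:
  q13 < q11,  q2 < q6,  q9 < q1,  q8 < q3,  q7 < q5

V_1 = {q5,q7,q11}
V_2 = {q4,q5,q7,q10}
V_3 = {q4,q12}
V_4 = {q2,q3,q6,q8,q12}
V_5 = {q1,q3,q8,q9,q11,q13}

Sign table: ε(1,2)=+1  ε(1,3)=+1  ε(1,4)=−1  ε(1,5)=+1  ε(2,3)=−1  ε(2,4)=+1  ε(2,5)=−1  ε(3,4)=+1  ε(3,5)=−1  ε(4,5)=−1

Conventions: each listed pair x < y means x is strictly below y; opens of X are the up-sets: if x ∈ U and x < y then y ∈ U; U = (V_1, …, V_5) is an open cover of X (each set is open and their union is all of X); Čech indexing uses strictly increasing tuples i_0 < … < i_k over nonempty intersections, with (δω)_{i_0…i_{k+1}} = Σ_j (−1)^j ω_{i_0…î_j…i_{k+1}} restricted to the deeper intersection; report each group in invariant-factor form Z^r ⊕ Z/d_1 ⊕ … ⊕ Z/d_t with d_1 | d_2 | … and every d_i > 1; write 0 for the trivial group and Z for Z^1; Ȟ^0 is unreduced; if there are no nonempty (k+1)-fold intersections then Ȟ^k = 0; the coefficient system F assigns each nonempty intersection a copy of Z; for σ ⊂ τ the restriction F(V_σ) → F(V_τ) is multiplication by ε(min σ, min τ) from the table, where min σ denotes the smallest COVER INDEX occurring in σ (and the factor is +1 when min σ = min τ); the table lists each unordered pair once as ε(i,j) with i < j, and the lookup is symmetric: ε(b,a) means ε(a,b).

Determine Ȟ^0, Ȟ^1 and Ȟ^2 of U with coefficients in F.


cover nerve:
  V12={q5,q7} V15={q11} V23={q4} V34={q12} V45={q3,q8}
C dims 5,5; δ0: rk 4, SNF 1^4
Ȟ^0: (5−4)−0=1 ⇒ Z
Ȟ^1: (5−0)−4=1 ⇒ Z
Ȟ^2: (0−0)−0=0 ⇒ 0

Ȟ^0(U;F) ≅ Z, Ȟ^1(U;F) ≅ Z, Ȟ^2(U;F) ≅ 0


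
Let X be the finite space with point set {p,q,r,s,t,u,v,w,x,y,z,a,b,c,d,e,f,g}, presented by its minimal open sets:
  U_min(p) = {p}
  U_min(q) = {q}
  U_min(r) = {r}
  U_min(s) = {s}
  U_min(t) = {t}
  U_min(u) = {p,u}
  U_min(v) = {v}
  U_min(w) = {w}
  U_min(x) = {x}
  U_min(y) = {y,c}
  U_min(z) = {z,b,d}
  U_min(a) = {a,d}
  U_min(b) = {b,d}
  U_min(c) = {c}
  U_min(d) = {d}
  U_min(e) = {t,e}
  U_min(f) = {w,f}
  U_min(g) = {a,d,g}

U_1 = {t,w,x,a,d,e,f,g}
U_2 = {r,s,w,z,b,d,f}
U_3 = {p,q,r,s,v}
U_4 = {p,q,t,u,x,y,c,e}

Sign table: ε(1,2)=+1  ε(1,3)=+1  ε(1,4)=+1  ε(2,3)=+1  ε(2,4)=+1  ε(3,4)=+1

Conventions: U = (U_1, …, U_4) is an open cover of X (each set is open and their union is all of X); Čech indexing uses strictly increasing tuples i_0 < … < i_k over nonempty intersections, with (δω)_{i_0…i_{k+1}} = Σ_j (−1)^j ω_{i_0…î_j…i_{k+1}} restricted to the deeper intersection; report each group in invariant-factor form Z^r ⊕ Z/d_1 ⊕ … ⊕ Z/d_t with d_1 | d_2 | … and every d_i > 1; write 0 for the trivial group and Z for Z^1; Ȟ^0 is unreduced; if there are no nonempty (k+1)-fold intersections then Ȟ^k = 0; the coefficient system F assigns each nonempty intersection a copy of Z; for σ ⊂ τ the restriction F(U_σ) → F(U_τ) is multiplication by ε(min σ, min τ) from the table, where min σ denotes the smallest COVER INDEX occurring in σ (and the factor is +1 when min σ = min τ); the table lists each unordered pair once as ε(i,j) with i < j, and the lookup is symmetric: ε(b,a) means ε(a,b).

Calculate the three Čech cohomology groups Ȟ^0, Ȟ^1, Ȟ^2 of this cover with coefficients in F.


nerve simplices:
  U12={w,d,f} U14={t,x,e} U23={r,s} U34={p,q}
C dims 4,4; δ0: rk 3, SNF 1^3
degree 0: 4−3−0 = 1 → Ȟ^0 ≅ Z
degree 1: 4−0−3 = 1 → Ȟ^1 ≅ Z
degree 2: 0−0−0 = 0 → Ȟ^2 ≅ 0

Ȟ^0 ≅ Z, Ȟ^1 ≅ Z, Ȟ^2 ≅ 0


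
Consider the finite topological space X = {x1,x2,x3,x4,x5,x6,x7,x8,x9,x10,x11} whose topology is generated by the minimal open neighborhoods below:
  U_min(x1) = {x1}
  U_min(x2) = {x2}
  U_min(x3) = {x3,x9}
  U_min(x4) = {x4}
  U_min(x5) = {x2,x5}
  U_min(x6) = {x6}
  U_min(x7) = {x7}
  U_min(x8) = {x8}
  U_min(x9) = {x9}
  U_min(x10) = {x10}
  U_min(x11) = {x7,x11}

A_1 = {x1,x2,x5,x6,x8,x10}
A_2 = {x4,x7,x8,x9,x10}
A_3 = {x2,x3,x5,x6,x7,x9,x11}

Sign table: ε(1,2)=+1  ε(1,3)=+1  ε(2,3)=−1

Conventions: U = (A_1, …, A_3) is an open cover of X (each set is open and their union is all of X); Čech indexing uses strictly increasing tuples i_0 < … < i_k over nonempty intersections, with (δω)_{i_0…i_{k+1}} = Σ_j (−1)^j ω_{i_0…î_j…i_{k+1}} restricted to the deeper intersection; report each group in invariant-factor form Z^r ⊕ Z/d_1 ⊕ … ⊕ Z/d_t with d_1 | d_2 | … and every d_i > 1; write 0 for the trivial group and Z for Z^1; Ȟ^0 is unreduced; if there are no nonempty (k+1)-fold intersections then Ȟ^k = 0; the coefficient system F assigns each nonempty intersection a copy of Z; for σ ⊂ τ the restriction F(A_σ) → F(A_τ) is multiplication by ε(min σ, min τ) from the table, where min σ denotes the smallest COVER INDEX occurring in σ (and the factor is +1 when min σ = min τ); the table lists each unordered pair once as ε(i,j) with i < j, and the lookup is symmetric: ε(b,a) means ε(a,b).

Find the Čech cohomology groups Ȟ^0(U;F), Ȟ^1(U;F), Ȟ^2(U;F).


Ȟ^0(U;F) ≅ 0; Ȟ^1(U;F) ≅ Z/2; Ȟ^2(U;F) ≅ 0

nonempty intersections:
  A12={x8,x10} A13={x2,x5,x6} A23={x7,x9}
C dims 3,3; δ0: rk 3, SNF 1^2·2
Ȟ^0: (3−3)−0=0 ⇒ 0
Ȟ^1: (3−0)−3=0 plus torsion [2] ⇒ Z/2
Ȟ^2: (0−0)−0=0 ⇒ 0


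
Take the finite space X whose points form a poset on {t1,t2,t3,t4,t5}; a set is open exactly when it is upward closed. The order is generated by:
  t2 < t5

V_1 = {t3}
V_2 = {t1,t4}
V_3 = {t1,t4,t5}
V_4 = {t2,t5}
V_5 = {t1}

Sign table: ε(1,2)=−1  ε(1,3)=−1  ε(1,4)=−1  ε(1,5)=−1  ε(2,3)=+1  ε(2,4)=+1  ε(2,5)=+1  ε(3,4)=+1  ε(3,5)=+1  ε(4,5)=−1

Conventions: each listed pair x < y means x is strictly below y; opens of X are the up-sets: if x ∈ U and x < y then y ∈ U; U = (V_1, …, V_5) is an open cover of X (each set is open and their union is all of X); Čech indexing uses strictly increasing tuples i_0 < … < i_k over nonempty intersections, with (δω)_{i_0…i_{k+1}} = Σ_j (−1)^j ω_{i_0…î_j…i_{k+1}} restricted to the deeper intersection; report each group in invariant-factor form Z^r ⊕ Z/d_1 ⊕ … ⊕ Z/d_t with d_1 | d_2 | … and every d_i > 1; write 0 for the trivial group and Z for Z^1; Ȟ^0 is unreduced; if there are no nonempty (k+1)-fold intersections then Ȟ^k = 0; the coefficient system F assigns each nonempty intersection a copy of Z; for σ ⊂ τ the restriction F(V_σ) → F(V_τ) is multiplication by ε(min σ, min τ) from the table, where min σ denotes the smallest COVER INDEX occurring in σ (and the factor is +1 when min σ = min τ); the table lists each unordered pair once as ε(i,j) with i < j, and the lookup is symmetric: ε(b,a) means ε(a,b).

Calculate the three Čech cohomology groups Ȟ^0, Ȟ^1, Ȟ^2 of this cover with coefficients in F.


nonempty overlaps:
  V23={t1,t4} V25={t1} V34={t5} V35={t1}
  V235={t1}
C dims 5,4,1; δ0: rk 3, SNF 1^3; δ1: rk 1, SNF 1^1
degree 0: 5−3−0 = 2 → Ȟ^0 ≅ Z^2
degree 1: 4−1−3 = 0 → Ȟ^1 ≅ 0
degree 2: 1−0−1 = 0 → Ȟ^2 ≅ 0

Ȟ^0 ≅ Z^2, Ȟ^1 ≅ 0, Ȟ^2 ≅ 0


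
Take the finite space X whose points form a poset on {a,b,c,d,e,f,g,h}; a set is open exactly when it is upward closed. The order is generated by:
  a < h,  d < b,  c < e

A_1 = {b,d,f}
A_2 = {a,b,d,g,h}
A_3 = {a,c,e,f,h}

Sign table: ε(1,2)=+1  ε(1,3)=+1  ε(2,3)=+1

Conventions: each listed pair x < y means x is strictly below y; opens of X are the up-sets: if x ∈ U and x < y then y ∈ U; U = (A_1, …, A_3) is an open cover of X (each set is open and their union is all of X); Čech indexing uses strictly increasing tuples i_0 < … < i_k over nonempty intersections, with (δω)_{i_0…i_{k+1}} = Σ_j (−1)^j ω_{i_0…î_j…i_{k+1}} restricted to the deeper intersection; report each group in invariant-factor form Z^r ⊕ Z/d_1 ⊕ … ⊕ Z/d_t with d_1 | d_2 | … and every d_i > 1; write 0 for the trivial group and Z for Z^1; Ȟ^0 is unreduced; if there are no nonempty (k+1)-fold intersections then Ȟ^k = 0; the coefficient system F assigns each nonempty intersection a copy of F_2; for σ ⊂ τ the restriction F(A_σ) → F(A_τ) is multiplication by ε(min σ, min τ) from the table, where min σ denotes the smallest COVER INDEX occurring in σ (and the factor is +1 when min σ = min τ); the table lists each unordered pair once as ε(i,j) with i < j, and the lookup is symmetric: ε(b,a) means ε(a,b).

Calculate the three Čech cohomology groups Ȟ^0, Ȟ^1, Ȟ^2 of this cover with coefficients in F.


nerve of the cover:
  A12={b,d} A13={f} A23={a,h}
C dims 3,3; δ0: rk_F2 2
Ȟ^0 = (3 − 2) − 0 = 1, so Ȟ^0 ≅ Z/2
Ȟ^1 = (3 − 0) − 2 = 1, so Ȟ^1 ≅ Z/2
Ȟ^2 = (0 − 0) − 0 = 0, so Ȟ^2 ≅ 0

Ȟ^0 ≅ Z/2; Ȟ^1 ≅ Z/2; Ȟ^2 ≅ 0


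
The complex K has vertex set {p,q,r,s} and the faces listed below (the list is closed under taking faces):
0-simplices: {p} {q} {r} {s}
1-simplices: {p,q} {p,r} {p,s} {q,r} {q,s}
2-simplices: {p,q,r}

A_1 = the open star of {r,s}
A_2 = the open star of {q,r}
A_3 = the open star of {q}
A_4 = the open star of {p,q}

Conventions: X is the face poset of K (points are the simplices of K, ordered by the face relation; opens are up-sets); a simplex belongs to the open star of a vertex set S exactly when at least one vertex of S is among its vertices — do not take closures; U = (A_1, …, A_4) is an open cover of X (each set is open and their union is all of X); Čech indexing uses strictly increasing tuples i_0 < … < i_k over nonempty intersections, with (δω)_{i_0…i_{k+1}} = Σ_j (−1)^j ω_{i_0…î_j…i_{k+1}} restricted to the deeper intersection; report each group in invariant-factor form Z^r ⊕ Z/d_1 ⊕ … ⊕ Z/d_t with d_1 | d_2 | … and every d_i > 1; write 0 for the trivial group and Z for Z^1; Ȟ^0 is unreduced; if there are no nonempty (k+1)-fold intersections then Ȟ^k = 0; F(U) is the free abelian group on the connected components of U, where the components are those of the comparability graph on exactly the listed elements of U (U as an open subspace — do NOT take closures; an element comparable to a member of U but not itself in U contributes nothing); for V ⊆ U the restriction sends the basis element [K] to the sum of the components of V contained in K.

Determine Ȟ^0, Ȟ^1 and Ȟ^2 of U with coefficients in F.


intersection data:
  A1={{r},{s},{p,r},{p,s},{q,r},{q,s},{p,q,r}} A2={{q},{r},{p,q},{p,r},{q,r},{q,s},{p,q,r}} A3={{q},{p,q},{q,r},{q,s},{p,q,r}} A4={{p},{q},{p,q},{p,r},{p,s},{q,r},{q,s},{p,q,r}}
  A12={{r},{p,r},{q,r},{q,s},{p,q,r}} A13={{q,r},{q,s},{p,q,r}} A14={{p,r},{p,s},{q,r},{q,s},{p,q,r}} A23={{q},{p,q},{q,r},{q,s},{p,q,r}} A24={{q},{p,q},{p,r},{q,r},{q,s},{p,q,r}} A34={{q},{p,q},{q,r},{q,s},{p,q,r}}
  A123={{q,r},{q,s},{p,q,r}} A124={{p,r},{q,r},{q,s},{p,q,r}} A134={{q,r},{q,s},{p,q,r}} A234={{q},{p,q},{q,r},{q,s},{p,q,r}}
  A1234={{q,r},{q,s},{p,q,r}}
components per intersection:
  A1: {{r},{p,r},{q,r},{p,q,r}} {{s},{p,s},{q,s}}
  A2: {{q},{r},{p,q},{p,r},{q,r},{q,s},{p,q,r}}
  A3: {{q},{p,q},{q,r},{q,s},{p,q,r}}
  A4: {{p},{q},{p,q},{p,r},{p,s},{q,r},{q,s},{p,q,r}}
  A12: {{r},{p,r},{q,r},{p,q,r}} {{q,s}}
  A13: {{q,r},{p,q,r}} {{q,s}}
  A14: {{p,r},{q,r},{p,q,r}} {{p,s}} {{q,s}}
  A23: {{q},{p,q},{q,r},{q,s},{p,q,r}}
  A24: {{q},{p,q},{p,r},{q,r},{q,s},{p,q,r}}
  A34: {{q},{p,q},{q,r},{q,s},{p,q,r}}
  A123: {{q,r},{p,q,r}} {{q,s}}
  A124: {{p,r},{q,r},{p,q,r}} {{q,s}}
  A134: {{q,r},{p,q,r}} {{q,s}}
  A234: {{q},{p,q},{q,r},{q,s},{p,q,r}}
  A1234: {{q,r},{p,q,r}} {{q,s}}
C dims 5,10,7,2; δ0: rk 4, SNF 1^4; δ1: rk 5, SNF 1^5; δ2: rk 2, SNF 1^2
Ȟ^0 = (5 − 4) − 0 = 1, so Ȟ^0 ≅ Z
Ȟ^1 = (10 − 5) − 4 = 1, so Ȟ^1 ≅ Z
Ȟ^2 = (7 − 2) − 5 = 0, so Ȟ^2 ≅ 0

Ȟ^0 = Z, Ȟ^1 = Z and Ȟ^2 = 0


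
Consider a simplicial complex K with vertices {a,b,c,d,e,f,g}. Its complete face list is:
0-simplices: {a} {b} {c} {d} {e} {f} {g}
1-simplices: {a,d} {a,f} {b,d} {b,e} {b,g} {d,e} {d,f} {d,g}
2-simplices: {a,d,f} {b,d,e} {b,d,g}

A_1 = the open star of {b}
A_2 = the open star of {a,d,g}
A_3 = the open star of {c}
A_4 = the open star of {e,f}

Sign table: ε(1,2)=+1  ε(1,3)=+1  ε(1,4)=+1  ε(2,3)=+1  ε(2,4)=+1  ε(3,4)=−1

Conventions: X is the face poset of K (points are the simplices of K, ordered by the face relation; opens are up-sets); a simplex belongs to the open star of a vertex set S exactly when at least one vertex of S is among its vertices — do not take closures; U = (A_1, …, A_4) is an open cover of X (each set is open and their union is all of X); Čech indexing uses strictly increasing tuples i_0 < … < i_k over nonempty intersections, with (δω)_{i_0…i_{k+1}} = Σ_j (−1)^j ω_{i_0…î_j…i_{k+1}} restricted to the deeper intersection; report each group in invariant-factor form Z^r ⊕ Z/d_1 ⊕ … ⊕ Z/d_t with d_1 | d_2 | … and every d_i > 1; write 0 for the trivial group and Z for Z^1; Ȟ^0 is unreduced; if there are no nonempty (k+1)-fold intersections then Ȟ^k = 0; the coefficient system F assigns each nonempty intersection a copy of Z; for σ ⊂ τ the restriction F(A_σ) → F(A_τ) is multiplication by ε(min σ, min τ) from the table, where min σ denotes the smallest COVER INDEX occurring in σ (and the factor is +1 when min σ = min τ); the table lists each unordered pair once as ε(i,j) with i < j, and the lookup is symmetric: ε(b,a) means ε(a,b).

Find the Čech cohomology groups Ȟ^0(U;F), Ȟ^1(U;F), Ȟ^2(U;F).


nerve simplices:
  A1={{b},{b,d},{b,e},{b,g},{b,d,e},{b,d,g}} A2={{a},{d},{g},{a,d},{a,f},{b,d},{b,g},{d,e},{d,f},{d,g},{a,d,f},{b,d,e},{b,d,g}} A3={{c}} A4={{e},{f},{a,f},{b,e},{d,e},{d,f},{a,d,f},{b,d,e}}
  A12={{b,d},{b,g},{b,d,e},{b,d,g}} A14={{b,e},{b,d,e}} A24={{a,f},{d,e},{d,f},{a,d,f},{b,d,e}}
  A124={{b,d,e}}
C dims 4,3,1; δ0: rk 2, SNF 1^2; δ1: rk 1, SNF 1^1
degree 0: 4−2−0 = 2 → Ȟ^0 ≅ Z^2
degree 1: 3−1−2 = 0 → Ȟ^1 ≅ 0
degree 2: 1−0−1 = 0 → Ȟ^2 ≅ 0

Ȟ^0 = Z^2; Ȟ^1 = 0; Ȟ^2 = 0


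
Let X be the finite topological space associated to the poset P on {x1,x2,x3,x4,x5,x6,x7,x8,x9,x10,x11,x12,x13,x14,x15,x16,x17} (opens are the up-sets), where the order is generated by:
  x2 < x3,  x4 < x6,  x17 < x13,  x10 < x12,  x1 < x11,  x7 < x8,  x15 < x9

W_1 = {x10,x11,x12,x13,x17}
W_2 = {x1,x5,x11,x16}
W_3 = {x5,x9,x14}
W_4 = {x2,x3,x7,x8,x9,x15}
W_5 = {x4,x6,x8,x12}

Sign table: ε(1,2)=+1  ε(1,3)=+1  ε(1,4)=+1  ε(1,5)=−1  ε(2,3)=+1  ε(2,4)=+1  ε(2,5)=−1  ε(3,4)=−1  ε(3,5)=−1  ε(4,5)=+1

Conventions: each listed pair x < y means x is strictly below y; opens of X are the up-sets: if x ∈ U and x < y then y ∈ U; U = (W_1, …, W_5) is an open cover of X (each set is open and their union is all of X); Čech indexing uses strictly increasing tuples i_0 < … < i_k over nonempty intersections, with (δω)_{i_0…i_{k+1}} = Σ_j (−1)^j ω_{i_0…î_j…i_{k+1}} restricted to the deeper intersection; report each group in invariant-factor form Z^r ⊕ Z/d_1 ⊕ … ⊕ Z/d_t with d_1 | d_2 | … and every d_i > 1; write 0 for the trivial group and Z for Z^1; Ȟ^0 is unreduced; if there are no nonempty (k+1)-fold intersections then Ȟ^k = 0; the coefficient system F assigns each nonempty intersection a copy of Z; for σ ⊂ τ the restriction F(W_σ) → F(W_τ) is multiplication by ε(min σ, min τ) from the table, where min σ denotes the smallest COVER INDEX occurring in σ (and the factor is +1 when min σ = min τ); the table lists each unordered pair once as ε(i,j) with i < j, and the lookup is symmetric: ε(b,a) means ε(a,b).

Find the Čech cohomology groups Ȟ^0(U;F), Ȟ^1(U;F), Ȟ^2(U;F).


intersection data:
  W12={x11} W15={x12} W23={x5} W34={x9} W45={x8}
C dims 5,5; δ0: rk 4, SNF 1^4
Ȟ^0 = (5 − 4) − 0 = 1, so Ȟ^0 ≅ Z
Ȟ^1 = (5 − 0) − 4 = 1, so Ȟ^1 ≅ Z
Ȟ^2 = (0 − 0) − 0 = 0, so Ȟ^2 ≅ 0

Ȟ^0(U;F) ≅ Z; Ȟ^1(U;F) ≅ Z; Ȟ^2(U;F) ≅ 0


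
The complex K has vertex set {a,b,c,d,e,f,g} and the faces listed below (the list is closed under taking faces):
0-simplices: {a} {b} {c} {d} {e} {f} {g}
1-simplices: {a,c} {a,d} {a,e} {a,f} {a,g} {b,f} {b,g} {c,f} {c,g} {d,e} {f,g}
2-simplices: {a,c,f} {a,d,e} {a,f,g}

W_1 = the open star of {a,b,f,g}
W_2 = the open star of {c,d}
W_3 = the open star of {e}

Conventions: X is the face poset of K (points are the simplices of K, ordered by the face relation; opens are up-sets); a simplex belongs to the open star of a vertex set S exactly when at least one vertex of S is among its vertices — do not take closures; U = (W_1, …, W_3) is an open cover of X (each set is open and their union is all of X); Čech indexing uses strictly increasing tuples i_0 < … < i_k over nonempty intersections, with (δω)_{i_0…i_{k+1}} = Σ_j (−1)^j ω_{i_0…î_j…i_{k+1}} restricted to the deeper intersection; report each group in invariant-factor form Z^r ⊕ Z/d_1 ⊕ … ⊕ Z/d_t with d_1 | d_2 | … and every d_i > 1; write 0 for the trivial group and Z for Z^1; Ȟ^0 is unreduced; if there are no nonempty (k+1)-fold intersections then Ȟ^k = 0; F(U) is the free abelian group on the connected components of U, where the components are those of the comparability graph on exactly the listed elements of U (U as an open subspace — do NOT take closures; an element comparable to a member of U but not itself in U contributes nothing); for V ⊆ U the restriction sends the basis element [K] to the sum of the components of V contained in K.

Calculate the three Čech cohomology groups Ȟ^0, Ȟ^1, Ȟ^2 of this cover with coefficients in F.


nerve simplices:
  W1={{a},{b},{f},{g},{a,c},{a,d},{a,e},{a,f},{a,g},{b,f},{b,g},{c,f},{c,g},{f,g},{a,c,f},{a,d,e},{a,f,g}} W2={{c},{d},{a,c},{a,d},{c,f},{c,g},{d,e},{a,c,f},{a,d,e}} W3={{e},{a,e},{d,e},{a,d,e}}
  W12={{a,c},{a,d},{c,f},{c,g},{a,c,f},{a,d,e}} W13={{a,e},{a,d,e}} W23={{d,e},{a,d,e}}
  W123={{a,d,e}}
components per intersection:
  W1: {{a},{b},{f},{g},{a,c},{a,d},{a,e},{a,f},{a,g},{b,f},{b,g},{c,f},{c,g},{f,g},{a,c,f},{a,d,e},{a,f,g}}
  W2: {{c},{a,c},{c,f},{c,g},{a,c,f}} {{d},{a,d},{d,e},{a,d,e}}
  W3: {{e},{a,e},{d,e},{a,d,e}}
  W12: {{a,c},{c,f},{a,c,f}} {{a,d},{a,d,e}} {{c,g}}
  W13: {{a,e},{a,d,e}}
  W23: {{d,e},{a,d,e}}
  W123: {{a,d,e}}
C dims 4,5,1; δ0: rk 3, SNF 1^3; δ1: rk 1, SNF 1^1
degree 0: 4−3−0 = 1 → Ȟ^0 ≅ Z
degree 1: 5−1−3 = 1 → Ȟ^1 ≅ Z
degree 2: 1−0−1 = 0 → Ȟ^2 ≅ 0

Ȟ^0 = Z, Ȟ^1 = Z, Ȟ^2 = 0
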